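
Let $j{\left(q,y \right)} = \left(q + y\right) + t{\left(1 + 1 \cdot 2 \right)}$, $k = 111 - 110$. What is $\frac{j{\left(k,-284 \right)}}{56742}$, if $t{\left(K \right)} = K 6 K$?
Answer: $- \frac{229}{56742} \approx -0.0040358$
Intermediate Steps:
$t{\left(K \right)} = 6 K^{2}$ ($t{\left(K \right)} = 6 K K = 6 K^{2}$)
$k = 1$
$j{\left(q,y \right)} = 54 + q + y$ ($j{\left(q,y \right)} = \left(q + y\right) + 6 \left(1 + 1 \cdot 2\right)^{2} = \left(q + y\right) + 6 \left(1 + 2\right)^{2} = \left(q + y\right) + 6 \cdot 3^{2} = \left(q + y\right) + 6 \cdot 9 = \left(q + y\right) + 54 = 54 + q + y$)
$\frac{j{\left(k,-284 \right)}}{56742} = \frac{54 + 1 - 284}{56742} = \left(-229\right) \frac{1}{56742} = - \frac{229}{56742}$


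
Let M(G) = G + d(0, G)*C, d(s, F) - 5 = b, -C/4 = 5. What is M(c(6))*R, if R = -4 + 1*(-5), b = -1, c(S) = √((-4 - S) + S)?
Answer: 720 - 18*I ≈ 720.0 - 18.0*I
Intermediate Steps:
C = -20 (C = -4*5 = -20)
c(S) = 2*I (c(S) = √(-4) = 2*I)
d(s, F) = 4 (d(s, F) = 5 - 1 = 4)
R = -9 (R = -4 - 5 = -9)
M(G) = -80 + G (M(G) = G + 4*(-20) = G - 80 = -80 + G)
M(c(6))*R = (-80 + 2*I)*(-9) = 720 - 18*I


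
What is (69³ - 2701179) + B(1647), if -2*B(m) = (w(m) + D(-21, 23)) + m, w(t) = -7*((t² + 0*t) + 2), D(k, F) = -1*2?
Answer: 7120646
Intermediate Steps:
D(k, F) = -2
w(t) = -14 - 7*t² (w(t) = -7*((t² + 0) + 2) = -7*(t² + 2) = -7*(2 + t²) = -14 - 7*t²)
B(m) = 8 - m/2 + 7*m²/2 (B(m) = -(((-14 - 7*m²) - 2) + m)/2 = -((-16 - 7*m²) + m)/2 = -(-16 + m - 7*m²)/2 = 8 - m/2 + 7*m²/2)
(69³ - 2701179) + B(1647) = (69³ - 2701179) + (8 - ½*1647 + (7/2)*1647²) = (328509 - 2701179) + (8 - 1647/2 + (7/2)*2712609) = -2372670 + (8 - 1647/2 + 18988263/2) = -2372670 + 9493316 = 7120646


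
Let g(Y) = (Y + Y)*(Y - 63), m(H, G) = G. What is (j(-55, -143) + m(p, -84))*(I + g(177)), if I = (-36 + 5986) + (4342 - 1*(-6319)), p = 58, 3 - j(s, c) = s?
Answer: -1481142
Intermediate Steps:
j(s, c) = 3 - s
I = 16611 (I = 5950 + (4342 + 6319) = 5950 + 10661 = 16611)
g(Y) = 2*Y*(-63 + Y) (g(Y) = (2*Y)*(-63 + Y) = 2*Y*(-63 + Y))
(j(-55, -143) + m(p, -84))*(I + g(177)) = ((3 - 1*(-55)) - 84)*(16611 + 2*177*(-63 + 177)) = ((3 + 55) - 84)*(16611 + 2*177*114) = (58 - 84)*(16611 + 40356) = -26*56967 = -1481142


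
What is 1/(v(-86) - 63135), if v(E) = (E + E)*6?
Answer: -1/64167 ≈ -1.5584e-5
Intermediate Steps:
v(E) = 12*E (v(E) = (2*E)*6 = 12*E)
1/(v(-86) - 63135) = 1/(12*(-86) - 63135) = 1/(-1032 - 63135) = 1/(-64167) = -1/64167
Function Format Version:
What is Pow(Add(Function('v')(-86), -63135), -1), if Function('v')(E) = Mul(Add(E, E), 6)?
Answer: Rational(-1, 64167) ≈ -1.5584e-5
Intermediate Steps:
Function('v')(E) = Mul(12, E) (Function('v')(E) = Mul(Mul(2, E), 6) = Mul(12, E))
Pow(Add(Function('v')(-86), -63135), -1) = Pow(Add(Mul(12, -86), -63135), -1) = Pow(Add(-1032, -63135), -1) = Pow(-64167, -1) = Rational(-1, 64167)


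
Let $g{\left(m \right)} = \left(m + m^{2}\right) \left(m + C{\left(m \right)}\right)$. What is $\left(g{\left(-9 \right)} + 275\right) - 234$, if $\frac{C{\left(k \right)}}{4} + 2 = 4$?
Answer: $-31$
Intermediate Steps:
$C{\left(k \right)} = 8$ ($C{\left(k \right)} = -8 + 4 \cdot 4 = -8 + 16 = 8$)
$g{\left(m \right)} = \left(8 + m\right) \left(m + m^{2}\right)$ ($g{\left(m \right)} = \left(m + m^{2}\right) \left(m + 8\right) = \left(m + m^{2}\right) \left(8 + m\right) = \left(8 + m\right) \left(m + m^{2}\right)$)
$\left(g{\left(-9 \right)} + 275\right) - 234 = \left(- 9 \left(8 + \left(-9\right)^{2} + 9 \left(-9\right)\right) + 275\right) - 234 = \left(- 9 \left(8 + 81 - 81\right) + 275\right) - 234 = \left(\left(-9\right) 8 + 275\right) - 234 = \left(-72 + 275\right) - 234 = 203 - 234 = -31$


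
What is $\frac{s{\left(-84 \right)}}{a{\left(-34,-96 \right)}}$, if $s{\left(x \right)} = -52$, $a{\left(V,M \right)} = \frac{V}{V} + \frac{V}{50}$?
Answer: $- \frac{325}{2} \approx -162.5$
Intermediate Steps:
$a{\left(V,M \right)} = 1 + \frac{V}{50}$ ($a{\left(V,M \right)} = 1 + V \frac{1}{50} = 1 + \frac{V}{50}$)
$\frac{s{\left(-84 \right)}}{a{\left(-34,-96 \right)}} = - \frac{52}{1 + \frac{1}{50} \left(-34\right)} = - \frac{52}{1 - \frac{17}{25}} = - \frac{52}{\frac{8}{25}} = \left(-52\right) \frac{25}{8} = - \frac{325}{2}$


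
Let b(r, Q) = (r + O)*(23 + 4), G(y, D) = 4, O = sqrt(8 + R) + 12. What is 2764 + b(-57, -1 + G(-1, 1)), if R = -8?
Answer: 1549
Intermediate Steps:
O = 12 (O = sqrt(8 - 8) + 12 = sqrt(0) + 12 = 0 + 12 = 12)
b(r, Q) = 324 + 27*r (b(r, Q) = (r + 12)*(23 + 4) = (12 + r)*27 = 324 + 27*r)
2764 + b(-57, -1 + G(-1, 1)) = 2764 + (324 + 27*(-57)) = 2764 + (324 - 1539) = 2764 - 1215 = 1549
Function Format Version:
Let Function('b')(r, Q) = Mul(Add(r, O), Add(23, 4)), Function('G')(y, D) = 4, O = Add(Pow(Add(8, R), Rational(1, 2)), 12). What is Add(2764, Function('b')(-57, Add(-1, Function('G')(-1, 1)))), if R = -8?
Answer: 1549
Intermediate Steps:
O = 12 (O = Add(Pow(Add(8, -8), Rational(1, 2)), 12) = Add(Pow(0, Rational(1, 2)), 12) = Add(0, 12) = 12)
Function('b')(r, Q) = Add(324, Mul(27, r)) (Function('b')(r, Q) = Mul(Add(r, 12), Add(23, 4)) = Mul(Add(12, r), 27) = Add(324, Mul(27, r)))
Add(2764, Function('b')(-57, Add(-1, Function('G')(-1, 1)))) = Add(2764, Add(324, Mul(27, -57))) = Add(2764, Add(324, -1539)) = Add(2764, -1215) = 1549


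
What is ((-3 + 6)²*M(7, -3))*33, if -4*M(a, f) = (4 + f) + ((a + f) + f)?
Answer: -297/2 ≈ -148.50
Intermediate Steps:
M(a, f) = -1 - 3*f/4 - a/4 (M(a, f) = -((4 + f) + ((a + f) + f))/4 = -((4 + f) + (a + 2*f))/4 = -(4 + a + 3*f)/4 = -1 - 3*f/4 - a/4)
((-3 + 6)²*M(7, -3))*33 = ((-3 + 6)²*(-1 - ¾*(-3) - ¼*7))*33 = (3²*(-1 + 9/4 - 7/4))*33 = (9*(-½))*33 = -9/2*33 = -297/2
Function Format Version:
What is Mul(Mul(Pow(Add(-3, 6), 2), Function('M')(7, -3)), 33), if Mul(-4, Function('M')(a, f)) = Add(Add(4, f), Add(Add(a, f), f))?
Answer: Rational(-297, 2) ≈ -148.50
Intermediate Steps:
Function('M')(a, f) = Add(-1, Mul(Rational(-3, 4), f), Mul(Rational(-1, 4), a)) (Function('M')(a, f) = Mul(Rational(-1, 4), Add(Add(4, f), Add(Add(a, f), f))) = Mul(Rational(-1, 4), Add(Add(4, f), Add(a, Mul(2, f)))) = Mul(Rational(-1, 4), Add(4, a, Mul(3, f))) = Add(-1, Mul(Rational(-3, 4), f), Mul(Rational(-1, 4), a)))
Mul(Mul(Pow(Add(-3, 6), 2), Function('M')(7, -3)), 33) = Mul(Mul(Pow(Add(-3, 6), 2), Add(-1, Mul(Rational(-3, 4), -3), Mul(Rational(-1, 4), 7))), 33) = Mul(Mul(Pow(3, 2), Add(-1, Rational(9, 4), Rational(-7, 4))), 33) = Mul(Mul(9, Rational(-1, 2)), 33) = Mul(Rational(-9, 2), 33) = Rational(-297, 2)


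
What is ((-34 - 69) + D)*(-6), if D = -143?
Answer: 1476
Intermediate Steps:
((-34 - 69) + D)*(-6) = ((-34 - 69) - 143)*(-6) = (-103 - 143)*(-6) = -246*(-6) = 1476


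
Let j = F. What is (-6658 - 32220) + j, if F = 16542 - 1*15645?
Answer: -37981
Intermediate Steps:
F = 897 (F = 16542 - 15645 = 897)
j = 897
(-6658 - 32220) + j = (-6658 - 32220) + 897 = -38878 + 897 = -37981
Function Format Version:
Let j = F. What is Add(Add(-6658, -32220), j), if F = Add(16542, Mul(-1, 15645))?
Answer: -37981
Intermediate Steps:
F = 897 (F = Add(16542, -15645) = 897)
j = 897
Add(Add(-6658, -32220), j) = Add(Add(-6658, -32220), 897) = Add(-38878, 897) = -37981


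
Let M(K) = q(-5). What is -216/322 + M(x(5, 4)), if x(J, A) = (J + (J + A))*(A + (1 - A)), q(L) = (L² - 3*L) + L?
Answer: 5527/161 ≈ 34.329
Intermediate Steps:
q(L) = L² - 2*L
x(J, A) = A + 2*J (x(J, A) = (J + (A + J))*1 = (A + 2*J)*1 = A + 2*J)
M(K) = 35 (M(K) = -5*(-2 - 5) = -5*(-7) = 35)
-216/322 + M(x(5, 4)) = -216/322 + 35 = -216*1/322 + 35 = -108/161 + 35 = 5527/161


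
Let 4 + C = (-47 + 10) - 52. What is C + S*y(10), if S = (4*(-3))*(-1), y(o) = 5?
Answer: -33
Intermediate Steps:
C = -93 (C = -4 + ((-47 + 10) - 52) = -4 + (-37 - 52) = -4 - 89 = -93)
S = 12 (S = -12*(-1) = 12)
C + S*y(10) = -93 + 12*5 = -93 + 60 = -33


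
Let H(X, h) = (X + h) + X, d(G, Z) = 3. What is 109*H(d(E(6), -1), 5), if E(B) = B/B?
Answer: 1199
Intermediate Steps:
E(B) = 1
H(X, h) = h + 2*X
109*H(d(E(6), -1), 5) = 109*(5 + 2*3) = 109*(5 + 6) = 109*11 = 1199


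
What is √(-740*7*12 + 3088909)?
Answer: √3026749 ≈ 1739.8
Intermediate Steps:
√(-740*7*12 + 3088909) = √(-148*35*12 + 3088909) = √(-5180*12 + 3088909) = √(-62160 + 3088909) = √3026749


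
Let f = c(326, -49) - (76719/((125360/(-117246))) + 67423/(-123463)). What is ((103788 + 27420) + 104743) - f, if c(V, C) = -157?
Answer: 1271880919741249/7738660840 ≈ 1.6435e+5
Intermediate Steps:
f = 554063844117591/7738660840 (f = -157 - (76719/((125360/(-117246))) + 67423/(-123463)) = -157 - (76719/((125360*(-1/117246))) + 67423*(-1/123463)) = -157 - (76719/(-62680/58623) - 67423/123463) = -157 - (76719*(-58623/62680) - 67423/123463) = -157 - (-4497497937/62680 - 67423/123463) = -157 - 1*(-555278813869471/7738660840) = -157 + 555278813869471/7738660840 = 554063844117591/7738660840 ≈ 71597.)
((103788 + 27420) + 104743) - f = ((103788 + 27420) + 104743) - 1*554063844117591/7738660840 = (131208 + 104743) - 554063844117591/7738660840 = 235951 - 554063844117591/7738660840 = 1271880919741249/7738660840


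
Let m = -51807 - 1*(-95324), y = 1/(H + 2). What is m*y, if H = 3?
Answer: 43517/5 ≈ 8703.4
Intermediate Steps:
y = ⅕ (y = 1/(3 + 2) = 1/5 = ⅕ ≈ 0.20000)
m = 43517 (m = -51807 + 95324 = 43517)
m*y = 43517*(⅕) = 43517/5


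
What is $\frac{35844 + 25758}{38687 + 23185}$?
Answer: $\frac{10267}{10312} \approx 0.99564$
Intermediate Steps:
$\frac{35844 + 25758}{38687 + 23185} = \frac{61602}{61872} = 61602 \cdot \frac{1}{61872} = \frac{10267}{10312}$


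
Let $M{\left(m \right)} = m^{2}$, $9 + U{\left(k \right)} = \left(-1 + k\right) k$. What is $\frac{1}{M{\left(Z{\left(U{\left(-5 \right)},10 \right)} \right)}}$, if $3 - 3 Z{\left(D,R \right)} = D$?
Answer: $\frac{1}{36} \approx 0.027778$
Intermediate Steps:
$U{\left(k \right)} = -9 + k \left(-1 + k\right)$ ($U{\left(k \right)} = -9 + \left(-1 + k\right) k = -9 + k \left(-1 + k\right)$)
$Z{\left(D,R \right)} = 1 - \frac{D}{3}$
$\frac{1}{M{\left(Z{\left(U{\left(-5 \right)},10 \right)} \right)}} = \frac{1}{\left(1 - \frac{-9 + \left(-5\right)^{2} - -5}{3}\right)^{2}} = \frac{1}{\left(1 - \frac{-9 + 25 + 5}{3}\right)^{2}} = \frac{1}{\left(1 - 7\right)^{2}} = \frac{1}{\left(-6\right)^{2}} = \frac{1}{36}$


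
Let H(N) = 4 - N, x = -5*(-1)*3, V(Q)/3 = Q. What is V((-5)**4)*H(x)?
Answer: -20625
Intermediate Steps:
V(Q) = 3*Q
x = 15 (x = 5*3 = 15)
V((-5)**4)*H(x) = (3*(-5)**4)*(4 - 1*15) = (3*625)*(4 - 15) = 1875*(-11) = -20625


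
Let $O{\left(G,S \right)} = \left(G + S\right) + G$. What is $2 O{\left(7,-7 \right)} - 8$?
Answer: $6$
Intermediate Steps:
$O{\left(G,S \right)} = S + 2 G$
$2 O{\left(7,-7 \right)} - 8 = 2 \left(-7 + 2 \cdot 7\right) - 8 = 2 \left(-7 + 14\right) - 8 = 2 \cdot 7 - 8 = 14 - 8 = 6$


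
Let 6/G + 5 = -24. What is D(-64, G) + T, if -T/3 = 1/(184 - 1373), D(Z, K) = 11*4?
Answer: 52319/1189 ≈ 44.003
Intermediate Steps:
G = -6/29 (G = 6/(-5 - 24) = 6/(-29) = 6*(-1/29) = -6/29 ≈ -0.20690)
D(Z, K) = 44
T = 3/1189 (T = -3/(184 - 1373) = -3/(-1189) = -3*(-1/1189) = 3/1189 ≈ 0.0025231)
D(-64, G) + T = 44 + 3/1189 = 52319/1189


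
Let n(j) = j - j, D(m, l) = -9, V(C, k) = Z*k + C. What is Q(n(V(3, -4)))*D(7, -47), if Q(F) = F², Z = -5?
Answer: 0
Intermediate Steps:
V(C, k) = C - 5*k (V(C, k) = -5*k + C = C - 5*k)
n(j) = 0
Q(n(V(3, -4)))*D(7, -47) = 0²*(-9) = 0*(-9) = 0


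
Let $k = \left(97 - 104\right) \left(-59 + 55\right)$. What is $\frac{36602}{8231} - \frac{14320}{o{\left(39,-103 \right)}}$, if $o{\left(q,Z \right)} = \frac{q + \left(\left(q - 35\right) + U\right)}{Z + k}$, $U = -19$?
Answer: $\frac{368373852}{8231} \approx 44754.0$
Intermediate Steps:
$k = 28$ ($k = \left(-7\right) \left(-4\right) = 28$)
$o{\left(q,Z \right)} = \frac{-54 + 2 q}{28 + Z}$ ($o{\left(q,Z \right)} = \frac{q + \left(\left(q - 35\right) - 19\right)}{Z + 28} = \frac{q + \left(\left(q - 35\right) - 19\right)}{28 + Z} = \frac{q + \left(\left(-35 + q\right) - 19\right)}{28 + Z} = \frac{q + \left(-54 + q\right)}{28 + Z} = \frac{-54 + 2 q}{28 + Z}$)
$\frac{36602}{8231} - \frac{14320}{o{\left(39,-103 \right)}} = \frac{36602}{8231} - \frac{14320}{2 \frac{1}{28 - 103} \left(-27 + 39\right)} = 36602 \cdot \frac{1}{8231} - \frac{14320}{2 \frac{1}{-75} \cdot 12} = \frac{36602}{8231} - \frac{14320}{2 \left(- \frac{1}{75}\right) 12} = \frac{36602}{8231} - \frac{14320}{- \frac{8}{25}} = \frac{36602}{8231} - -44750 = \frac{36602}{8231} + 44750 = \frac{368373852}{8231}$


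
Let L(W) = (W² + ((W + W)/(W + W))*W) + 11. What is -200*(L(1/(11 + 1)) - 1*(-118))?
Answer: -464725/18 ≈ -25818.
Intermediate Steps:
L(W) = 11 + W + W² (L(W) = (W² + ((2*W)/((2*W)))*W) + 11 = (W² + ((2*W)*(1/(2*W)))*W) + 11 = (W² + 1*W) + 11 = (W² + W) + 11 = (W + W²) + 11 = 11 + W + W²)
-200*(L(1/(11 + 1)) - 1*(-118)) = -200*((11 + 1/(11 + 1) + (1/(11 + 1))²) - 1*(-118)) = -200*((11 + 1/12 + (1/12)²) + 118) = -200*((11 + 1/12 + 1/144) + 118) = -200*(1597/144 + 118) = -200*18589/144 = -464725/18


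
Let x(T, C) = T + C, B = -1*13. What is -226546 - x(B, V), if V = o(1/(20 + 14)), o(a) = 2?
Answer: -226535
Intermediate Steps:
V = 2
B = -13
x(T, C) = C + T
-226546 - x(B, V) = -226546 - (2 - 13) = -226546 - 1*(-11) = -226546 + 11 = -226535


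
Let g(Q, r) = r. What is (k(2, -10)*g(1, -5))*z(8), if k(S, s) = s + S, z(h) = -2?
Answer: -80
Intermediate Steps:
k(S, s) = S + s
(k(2, -10)*g(1, -5))*z(8) = ((2 - 10)*(-5))*(-2) = -8*(-5)*(-2) = 40*(-2) = -80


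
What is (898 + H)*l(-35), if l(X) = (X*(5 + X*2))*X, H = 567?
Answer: -116650625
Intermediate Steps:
l(X) = X²*(5 + 2*X) (l(X) = (X*(5 + 2*X))*X = X²*(5 + 2*X))
(898 + H)*l(-35) = (898 + 567)*((-35)²*(5 + 2*(-35))) = 1465*(1225*(5 - 70)) = 1465*(1225*(-65)) = 1465*(-79625) = -116650625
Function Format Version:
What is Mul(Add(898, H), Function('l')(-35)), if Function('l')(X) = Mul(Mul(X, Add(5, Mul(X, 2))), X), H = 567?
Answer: -116650625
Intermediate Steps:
Function('l')(X) = Mul(Pow(X, 2), Add(5, Mul(2, X))) (Function('l')(X) = Mul(Mul(X, Add(5, Mul(2, X))), X) = Mul(Pow(X, 2), Add(5, Mul(2, X))))
Mul(Add(898, H), Function('l')(-35)) = Mul(Add(898, 567), Mul(Pow(-35, 2), Add(5, Mul(2, -35)))) = Mul(1465, Mul(1225, Add(5, -70))) = Mul(1465, Mul(1225, -65)) = Mul(1465, -79625) = -116650625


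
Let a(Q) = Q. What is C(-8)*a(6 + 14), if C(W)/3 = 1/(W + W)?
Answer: -15/4 ≈ -3.7500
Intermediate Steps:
C(W) = 3/(2*W) (C(W) = 3/(W + W) = 3/((2*W)) = 3*(1/(2*W)) = 3/(2*W))
C(-8)*a(6 + 14) = ((3/2)/(-8))*(6 + 14) = ((3/2)*(-⅛))*20 = -3/16*20 = -15/4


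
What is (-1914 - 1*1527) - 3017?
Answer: -6458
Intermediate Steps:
(-1914 - 1*1527) - 3017 = (-1914 - 1527) - 3017 = -3441 - 3017 = -6458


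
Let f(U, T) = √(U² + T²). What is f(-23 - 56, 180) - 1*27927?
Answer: -27927 + √38641 ≈ -27730.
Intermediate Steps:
f(U, T) = √(T² + U²)
f(-23 - 56, 180) - 1*27927 = √(180² + (-23 - 56)²) - 1*27927 = √(32400 + (-79)²) - 27927 = √(32400 + 6241) - 27927 = √38641 - 27927 = -27927 + √38641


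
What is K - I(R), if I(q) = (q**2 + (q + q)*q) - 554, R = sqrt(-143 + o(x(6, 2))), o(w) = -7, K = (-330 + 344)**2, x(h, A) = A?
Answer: 1200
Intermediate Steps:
K = 196 (K = 14**2 = 196)
R = 5*I*sqrt(6) (R = sqrt(-143 - 7) = sqrt(-150) = 5*I*sqrt(6) ≈ 12.247*I)
I(q) = -554 + 3*q**2 (I(q) = (q**2 + (2*q)*q) - 554 = (q**2 + 2*q**2) - 554 = 3*q**2 - 554 = -554 + 3*q**2)
K - I(R) = 196 - (-554 + 3*(5*I*sqrt(6))**2) = 196 - (-554 + 3*(-150)) = 196 - (-554 - 450) = 196 - 1*(-1004) = 196 + 1004 = 1200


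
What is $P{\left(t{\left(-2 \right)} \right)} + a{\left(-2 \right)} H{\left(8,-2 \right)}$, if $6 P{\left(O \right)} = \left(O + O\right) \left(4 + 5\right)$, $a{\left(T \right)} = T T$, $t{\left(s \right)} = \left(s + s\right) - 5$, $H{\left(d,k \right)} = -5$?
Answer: $-47$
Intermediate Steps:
$t{\left(s \right)} = -5 + 2 s$ ($t{\left(s \right)} = 2 s - 5 = -5 + 2 s$)
$a{\left(T \right)} = T^{2}$
$P{\left(O \right)} = 3 O$ ($P{\left(O \right)} = \frac{\left(O + O\right) \left(4 + 5\right)}{6} = \frac{2 O 9}{6} = \frac{18 O}{6} = 3 O$)
$P{\left(t{\left(-2 \right)} \right)} + a{\left(-2 \right)} H{\left(8,-2 \right)} = 3 \left(-5 + 2 \left(-2\right)\right) + \left(-2\right)^{2} \left(-5\right) = 3 \left(-5 - 4\right) + 4 \left(-5\right) = 3 \left(-9\right) - 20 = -27 - 20 = -47$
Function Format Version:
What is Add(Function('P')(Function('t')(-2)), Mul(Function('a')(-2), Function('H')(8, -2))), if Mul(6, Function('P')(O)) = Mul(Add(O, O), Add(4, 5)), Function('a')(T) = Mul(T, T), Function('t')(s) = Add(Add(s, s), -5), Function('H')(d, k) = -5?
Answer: -47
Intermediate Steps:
Function('t')(s) = Add(-5, Mul(2, s)) (Function('t')(s) = Add(Mul(2, s), -5) = Add(-5, Mul(2, s)))
Function('a')(T) = Pow(T, 2)
Function('P')(O) = Mul(3, O) (Function('P')(O) = Mul(Rational(1, 6), Mul(Add(O, O), Add(4, 5))) = Mul(Rational(1, 6), Mul(Mul(2, O), 9)) = Mul(Rational(1, 6), Mul(18, O)) = Mul(3, O))
Add(Function('P')(Function('t')(-2)), Mul(Function('a')(-2), Function('H')(8, -2))) = Add(Mul(3, Add(-5, Mul(2, -2))), Mul(Pow(-2, 2), -5)) = Add(Mul(3, Add(-5, -4)), Mul(4, -5)) = Add(Mul(3, -9), -20) = Add(-27, -20) = -47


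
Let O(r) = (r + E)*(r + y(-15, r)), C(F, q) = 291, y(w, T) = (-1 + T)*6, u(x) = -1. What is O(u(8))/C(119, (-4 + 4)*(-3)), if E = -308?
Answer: 1339/97 ≈ 13.804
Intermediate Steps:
y(w, T) = -6 + 6*T
O(r) = (-308 + r)*(-6 + 7*r) (O(r) = (r - 308)*(r + (-6 + 6*r)) = (-308 + r)*(-6 + 7*r))
O(u(8))/C(119, (-4 + 4)*(-3)) = (1848 - 2162*(-1) + 7*(-1)²)/291 = (1848 + 2162 + 7*1)*(1/291) = (1848 + 2162 + 7)*(1/291) = 4017*(1/291) = 1339/97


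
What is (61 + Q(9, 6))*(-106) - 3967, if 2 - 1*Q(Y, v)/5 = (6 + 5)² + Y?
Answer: 57407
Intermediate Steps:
Q(Y, v) = -595 - 5*Y (Q(Y, v) = 10 - 5*((6 + 5)² + Y) = 10 - 5*(11² + Y) = 10 - 5*(121 + Y) = 10 + (-605 - 5*Y) = -595 - 5*Y)
(61 + Q(9, 6))*(-106) - 3967 = (61 + (-595 - 5*9))*(-106) - 3967 = (61 + (-595 - 45))*(-106) - 3967 = (61 - 640)*(-106) - 3967 = -579*(-106) - 3967 = 61374 - 3967 = 57407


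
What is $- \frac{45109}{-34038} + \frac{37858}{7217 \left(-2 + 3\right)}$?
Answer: $\frac{1614162257}{245652246} \approx 6.5709$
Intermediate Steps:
$- \frac{45109}{-34038} + \frac{37858}{7217 \left(-2 + 3\right)} = \left(-45109\right) \left(- \frac{1}{34038}\right) + \frac{37858}{7217 \cdot 1} = \frac{45109}{34038} + \frac{37858}{7217} = \frac{1614162257}{245652246}$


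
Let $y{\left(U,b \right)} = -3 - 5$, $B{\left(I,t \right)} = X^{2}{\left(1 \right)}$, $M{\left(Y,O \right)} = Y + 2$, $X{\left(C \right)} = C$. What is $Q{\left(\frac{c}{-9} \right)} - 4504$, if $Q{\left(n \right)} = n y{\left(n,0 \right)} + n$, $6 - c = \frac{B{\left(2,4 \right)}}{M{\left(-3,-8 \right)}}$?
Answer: $- \frac{40487}{9} \approx -4498.6$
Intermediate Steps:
$M{\left(Y,O \right)} = 2 + Y$
$B{\left(I,t \right)} = 1$ ($B{\left(I,t \right)} = 1^{2} = 1$)
$y{\left(U,b \right)} = -8$ ($y{\left(U,b \right)} = -3 - 5 = -8$)
$c = 7$ ($c = 6 - 1 \frac{1}{2 - 3} = 6 - 1 \frac{1}{-1} = 6 - 1 \left(-1\right) = 6 - -1 = 6 + 1 = 7$)
$Q{\left(n \right)} = - 7 n$ ($Q{\left(n \right)} = n \left(-8\right) + n = - 8 n + n = - 7 n$)
$Q{\left(\frac{c}{-9} \right)} - 4504 = - 7 \frac{7}{-9} - 4504 = - 7 \cdot 7 \left(- \frac{1}{9}\right) - 4504 = \left(-7\right) \left(- \frac{7}{9}\right) - 4504 = \frac{49}{9} - 4504 = - \frac{40487}{9}$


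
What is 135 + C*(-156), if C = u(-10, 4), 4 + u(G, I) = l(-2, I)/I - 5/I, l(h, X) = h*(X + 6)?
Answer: 1734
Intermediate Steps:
l(h, X) = h*(6 + X)
u(G, I) = -4 - 5/I + (-12 - 2*I)/I (u(G, I) = -4 + ((-2*(6 + I))/I - 5/I) = -4 + ((-12 - 2*I)/I - 5/I) = -4 + (-5/I + (-12 - 2*I)/I) = -4 - 5/I + (-12 - 2*I)/I)
C = -41/4 (C = -6 - 17/4 = -41/4 ≈ -10.250)
135 + C*(-156) = 135 - 41/4*(-156) = 135 + 1599 = 1734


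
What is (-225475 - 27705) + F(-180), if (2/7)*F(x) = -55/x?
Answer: -18228883/72 ≈ -2.5318e+5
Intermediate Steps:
F(x) = -385/(2*x) (F(x) = 7*(-55/x)/2 = -385/(2*x))
(-225475 - 27705) + F(-180) = (-225475 - 27705) - 385/2/(-180) = -253180 - 385/2*(-1/180) = -253180 + 77/72 = -18228883/72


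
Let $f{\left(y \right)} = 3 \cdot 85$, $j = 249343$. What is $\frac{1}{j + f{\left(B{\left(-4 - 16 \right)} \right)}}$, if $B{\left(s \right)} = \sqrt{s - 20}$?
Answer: $\frac{1}{249598} \approx 4.0064 \cdot 10^{-6}$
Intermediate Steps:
$B{\left(s \right)} = \sqrt{-20 + s}$
$f{\left(y \right)} = 255$
$\frac{1}{j + f{\left(B{\left(-4 - 16 \right)} \right)}} = \frac{1}{249343 + 255} = \frac{1}{249598}$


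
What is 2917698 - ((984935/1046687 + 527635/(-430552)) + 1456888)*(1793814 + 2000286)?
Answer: -622754787933998847988587/112663295306 ≈ -5.5276e+12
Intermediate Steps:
2917698 - ((984935/1046687 + 527635/(-430552)) + 1456888)*(1793814 + 2000286) = 2917698 - ((984935*(1/1046687) + 527635*(-1/430552)) + 1456888)*3794100 = 2917698 - ((984935/1046687 - 527635/430552) + 1456888)*3794100 = 2917698 - (-128202961125/450653181224 + 1456888)*3794100 = 2917698 - 656551083684109787*3794100/450653181224 = 2917698 - 1*622755116651470235714175/112663295306 = 2917698 - 622755116651470235714175/112663295306 = -622754787933998847988587/112663295306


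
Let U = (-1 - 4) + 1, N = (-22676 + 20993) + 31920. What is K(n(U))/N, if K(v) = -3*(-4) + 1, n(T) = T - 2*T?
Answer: 13/30237 ≈ 0.00042994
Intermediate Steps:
N = 30237 (N = -1683 + 31920 = 30237)
U = -4 (U = -5 + 1 = -4)
n(T) = -T
K(v) = 13 (K(v) = 12 + 1 = 13)
K(n(U))/N = 13/30237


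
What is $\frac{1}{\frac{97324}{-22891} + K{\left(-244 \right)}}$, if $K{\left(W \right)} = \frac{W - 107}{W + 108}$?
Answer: $- \frac{3113176}{5201323} \approx -0.59854$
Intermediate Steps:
$K{\left(W \right)} = \frac{-107 + W}{108 + W}$
$\frac{1}{\frac{97324}{-22891} + K{\left(-244 \right)}} = \frac{1}{\frac{97324}{-22891} + \frac{-107 - 244}{108 - 244}} = \frac{1}{97324 \left(- \frac{1}{22891}\right) + \frac{1}{-136} \left(-351\right)} = \frac{1}{- \frac{97324}{22891} - - \frac{351}{136}} = \frac{1}{- \frac{97324}{22891} + \frac{351}{136}} = \frac{1}{- \frac{5201323}{3113176}} = - \frac{3113176}{5201323}$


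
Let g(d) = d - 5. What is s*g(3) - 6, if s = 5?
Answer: -16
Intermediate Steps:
g(d) = -5 + d
s*g(3) - 6 = 5*(-5 + 3) - 6 = 5*(-2) - 6 = -10 - 6 = -16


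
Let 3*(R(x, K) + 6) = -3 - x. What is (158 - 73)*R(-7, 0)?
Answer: -1190/3 ≈ -396.67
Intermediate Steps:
R(x, K) = -7 - x/3 (R(x, K) = -6 + (-3 - x)/3 = -6 + (-1 - x/3) = -7 - x/3)
(158 - 73)*R(-7, 0) = (158 - 73)*(-7 - ⅓*(-7)) = 85*(-7 + 7/3) = 85*(-14/3) = -1190/3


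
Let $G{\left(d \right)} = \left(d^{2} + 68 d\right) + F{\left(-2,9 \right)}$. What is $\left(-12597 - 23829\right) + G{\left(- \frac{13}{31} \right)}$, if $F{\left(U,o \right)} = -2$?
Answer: $- \frac{35034543}{961} \approx -36456.0$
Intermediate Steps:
$G{\left(d \right)} = -2 + d^{2} + 68 d$ ($G{\left(d \right)} = \left(d^{2} + 68 d\right) - 2 = -2 + d^{2} + 68 d$)
$\left(-12597 - 23829\right) + G{\left(- \frac{13}{31} \right)} = \left(-12597 - 23829\right) + \left(-2 + \left(- \frac{13}{31}\right)^{2} + 68 \left(- \frac{13}{31}\right)\right) = -36426 + \left(-2 + \left(\left(-13\right) \frac{1}{31}\right)^{2} + 68 \left(\left(-13\right) \frac{1}{31}\right)\right) = -36426 + \left(-2 + \left(- \frac{13}{31}\right)^{2} + 68 \left(- \frac{13}{31}\right)\right) = -36426 - \frac{29157}{961} = - \frac{35034543}{961}$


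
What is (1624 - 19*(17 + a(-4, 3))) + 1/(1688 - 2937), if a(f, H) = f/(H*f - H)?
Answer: 24279296/18735 ≈ 1295.9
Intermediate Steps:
a(f, H) = f/(-H + H*f)
(1624 - 19*(17 + a(-4, 3))) + 1/(1688 - 2937) = (1624 - 19*(17 - 4/(3*(-1 - 4)))) + 1/(1688 - 2937) = (1624 - 19*(17 - 4*⅓/(-5))) + 1/(-1249) = (1624 - 19*(17 - 4*⅓*(-⅕))) - 1/1249 = (1624 - 19*(17 + 4/15)) - 1/1249 = (1624 - 19*259/15) - 1/1249 = (1624 - 4921/15) - 1/1249 = 19439/15 - 1/1249 = 24279296/18735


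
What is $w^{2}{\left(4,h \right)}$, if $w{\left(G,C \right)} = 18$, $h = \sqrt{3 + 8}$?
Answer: $324$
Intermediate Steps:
$h = \sqrt{11} \approx 3.3166$
$w^{2}{\left(4,h \right)} = 18^{2} = 324$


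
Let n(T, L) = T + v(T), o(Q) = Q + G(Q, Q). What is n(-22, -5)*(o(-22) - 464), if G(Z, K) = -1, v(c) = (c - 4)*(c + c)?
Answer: -546414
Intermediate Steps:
v(c) = 2*c*(-4 + c) (v(c) = (-4 + c)*(2*c) = 2*c*(-4 + c))
o(Q) = -1 + Q (o(Q) = Q - 1 = -1 + Q)
n(T, L) = T + 2*T*(-4 + T)
n(-22, -5)*(o(-22) - 464) = (-22*(-7 + 2*(-22)))*((-1 - 22) - 464) = (-22*(-7 - 44))*(-23 - 464) = -22*(-51)*(-487) = 1122*(-487) = -546414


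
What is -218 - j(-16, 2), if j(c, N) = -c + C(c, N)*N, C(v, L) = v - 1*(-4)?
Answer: -210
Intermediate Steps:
C(v, L) = 4 + v (C(v, L) = v + 4 = 4 + v)
j(c, N) = -c + N*(4 + c) (j(c, N) = -c + (4 + c)*N = -c + N*(4 + c))
-218 - j(-16, 2) = -218 - (-1*(-16) + 2*(4 - 16)) = -218 - (16 + 2*(-12)) = -218 - (16 - 24) = -218 - 1*(-8) = -218 + 8 = -210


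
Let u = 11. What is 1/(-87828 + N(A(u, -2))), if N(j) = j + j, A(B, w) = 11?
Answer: -1/87806 ≈ -1.1389e-5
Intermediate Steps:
N(j) = 2*j
1/(-87828 + N(A(u, -2))) = 1/(-87828 + 2*11) = 1/(-87828 + 22) = 1/(-87806) = -1/87806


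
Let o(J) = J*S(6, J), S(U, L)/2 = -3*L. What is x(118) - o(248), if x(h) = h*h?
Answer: 382948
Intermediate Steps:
S(U, L) = -6*L (S(U, L) = 2*(-3*L) = -6*L)
o(J) = -6*J² (o(J) = J*(-6*J) = -6*J²)
x(h) = h²
x(118) - o(248) = 118² - (-6)*248² = 13924 - (-6)*61504 = 13924 - 1*(-369024) = 13924 + 369024 = 382948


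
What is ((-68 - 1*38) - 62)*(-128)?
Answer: 21504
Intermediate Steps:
((-68 - 1*38) - 62)*(-128) = ((-68 - 38) - 62)*(-128) = (-106 - 62)*(-128) = -168*(-128) = 21504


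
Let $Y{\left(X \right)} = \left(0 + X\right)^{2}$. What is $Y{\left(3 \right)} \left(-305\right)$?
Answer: $-2745$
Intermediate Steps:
$Y{\left(X \right)} = X^{2}$
$Y{\left(3 \right)} \left(-305\right) = 3^{2} \left(-305\right) = 9 \left(-305\right) = -2745$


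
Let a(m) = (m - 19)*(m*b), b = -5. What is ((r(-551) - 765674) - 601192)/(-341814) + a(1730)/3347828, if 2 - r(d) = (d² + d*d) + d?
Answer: 17591935265/13003800909 ≈ 1.3528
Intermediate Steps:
r(d) = 2 - d - 2*d² (r(d) = 2 - ((d² + d*d) + d) = 2 - ((d² + d²) + d) = 2 - (2*d² + d) = 2 - (d + 2*d²) = 2 + (-d - 2*d²) = 2 - d - 2*d²)
a(m) = -5*m*(-19 + m) (a(m) = (m - 19)*(m*(-5)) = (-19 + m)*(-5*m) = -5*m*(-19 + m))
((r(-551) - 765674) - 601192)/(-341814) + a(1730)/3347828 = (((2 - 1*(-551) - 2*(-551)²) - 765674) - 601192)/(-341814) + (5*1730*(19 - 1*1730))/3347828 = (((2 + 551 - 2*303601) - 765674) - 601192)*(-1/341814) + (5*1730*(19 - 1730))*(1/3347828) = (((2 + 551 - 607202) - 765674) - 601192)*(-1/341814) + (5*1730*(-1711))*(1/3347828) = ((-606649 - 765674) - 601192)*(-1/341814) - 14800150*1/3347828 = (-1372323 - 601192)*(-1/341814) - 7400075/1673914 = -1973515*(-1/341814) - 7400075/1673914 = 1973515/341814 - 7400075/1673914 = 17591935265/13003800909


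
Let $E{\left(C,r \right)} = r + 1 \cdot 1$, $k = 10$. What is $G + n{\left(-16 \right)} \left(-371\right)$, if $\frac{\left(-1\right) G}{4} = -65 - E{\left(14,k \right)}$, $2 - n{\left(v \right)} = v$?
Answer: $-6374$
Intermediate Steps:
$E{\left(C,r \right)} = 1 + r$ ($E{\left(C,r \right)} = r + 1 = 1 + r$)
$n{\left(v \right)} = 2 - v$
$G = 304$ ($G = - 4 \left(-65 - \left(1 + 10\right)\right) = - 4 \left(-65 - 11\right) = \left(-4\right) \left(-76\right) = 304$)
$G + n{\left(-16 \right)} \left(-371\right) = 304 + \left(2 - -16\right) \left(-371\right) = 304 + \left(2 + 16\right) \left(-371\right) = 304 + 18 \left(-371\right) = 304 - 6678 = -6374$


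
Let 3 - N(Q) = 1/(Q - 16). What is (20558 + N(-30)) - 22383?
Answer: -83811/46 ≈ -1822.0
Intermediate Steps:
N(Q) = 3 - 1/(-16 + Q) (N(Q) = 3 - 1/(Q - 16) = 3 - 1/(-16 + Q))
(20558 + N(-30)) - 22383 = (20558 + (-49 + 3*(-30))/(-16 - 30)) - 22383 = (20558 + (-49 - 90)/(-46)) - 22383 = (20558 - 1/46*(-139)) - 22383 = (20558 + 139/46) - 22383 = 945807/46 - 22383 = -83811/46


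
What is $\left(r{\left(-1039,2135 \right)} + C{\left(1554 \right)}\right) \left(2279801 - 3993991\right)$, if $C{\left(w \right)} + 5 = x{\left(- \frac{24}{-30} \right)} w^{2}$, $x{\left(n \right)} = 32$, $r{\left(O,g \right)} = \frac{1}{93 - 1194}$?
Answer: $- \frac{145847253560135140}{1101} \approx -1.3247 \cdot 10^{14}$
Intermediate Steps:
$r{\left(O,g \right)} = - \frac{1}{1101}$ ($r{\left(O,g \right)} = \frac{1}{-1101} = - \frac{1}{1101}$)
$C{\left(w \right)} = -5 + 32 w^{2}$
$\left(r{\left(-1039,2135 \right)} + C{\left(1554 \right)}\right) \left(2279801 - 3993991\right) = \left(- \frac{1}{1101} - \left(5 - 32 \cdot 1554^{2}\right)\right) \left(2279801 - 3993991\right) = \left(- \frac{1}{1101} + \left(-5 + 32 \cdot 2414916\right)\right) \left(-1714190\right) = \left(- \frac{1}{1101} + \left(-5 + 77277312\right)\right) \left(-1714190\right) = \left(- \frac{1}{1101} + 77277307\right) \left(-1714190\right) = \frac{85082315006}{1101} \left(-1714190\right) = - \frac{145847253560135140}{1101}$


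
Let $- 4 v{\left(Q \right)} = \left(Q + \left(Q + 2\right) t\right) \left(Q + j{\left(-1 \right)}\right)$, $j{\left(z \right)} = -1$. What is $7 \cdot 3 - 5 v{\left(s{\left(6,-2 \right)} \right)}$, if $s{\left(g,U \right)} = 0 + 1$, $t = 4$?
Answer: $21$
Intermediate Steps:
$s{\left(g,U \right)} = 1$
$v{\left(Q \right)} = - \frac{\left(-1 + Q\right) \left(8 + 5 Q\right)}{4}$ ($v{\left(Q \right)} = - \frac{\left(Q + \left(Q + 2\right) 4\right) \left(Q - 1\right)}{4} = - \frac{\left(Q + \left(2 + Q\right) 4\right) \left(-1 + Q\right)}{4} = - \frac{\left(Q + \left(8 + 4 Q\right)\right) \left(-1 + Q\right)}{4} = - \frac{\left(8 + 5 Q\right) \left(-1 + Q\right)}{4} = - \frac{\left(-1 + Q\right) \left(8 + 5 Q\right)}{4}$)
$7 \cdot 3 - 5 v{\left(s{\left(6,-2 \right)} \right)} = 7 \cdot 3 - 5 \left(2 - \frac{5 \cdot 1^{2}}{4} - \frac{3}{4}\right) = 21 - 5 \left(2 - \frac{5}{4} - \frac{3}{4}\right) = 21 - 0 = 21 + 0 = 21$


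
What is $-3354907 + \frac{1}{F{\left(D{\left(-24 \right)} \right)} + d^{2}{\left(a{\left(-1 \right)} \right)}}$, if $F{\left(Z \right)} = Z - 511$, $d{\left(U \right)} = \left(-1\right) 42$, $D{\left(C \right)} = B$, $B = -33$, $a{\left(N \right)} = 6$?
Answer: $- \frac{4092986539}{1220} \approx -3.3549 \cdot 10^{6}$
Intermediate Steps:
$D{\left(C \right)} = -33$
$d{\left(U \right)} = -42$
$F{\left(Z \right)} = -511 + Z$
$-3354907 + \frac{1}{F{\left(D{\left(-24 \right)} \right)} + d^{2}{\left(a{\left(-1 \right)} \right)}} = -3354907 + \frac{1}{\left(-511 - 33\right) + \left(-42\right)^{2}} = -3354907 + \frac{1}{-544 + 1764} = -3354907 + \frac{1}{1220} = - \frac{4092986539}{1220}$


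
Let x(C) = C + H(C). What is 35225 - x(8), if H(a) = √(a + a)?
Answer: 35213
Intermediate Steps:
H(a) = √2*√a (H(a) = √(2*a) = √2*√a)
x(C) = C + √2*√C
35225 - x(8) = 35225 - (8 + √2*√8) = 35225 - (8 + √2*(2*√2)) = 35225 - (8 + 4) = 35225 - 1*12 = 35225 - 12 = 35213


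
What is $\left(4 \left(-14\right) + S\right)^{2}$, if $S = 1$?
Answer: $3025$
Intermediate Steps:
$\left(4 \left(-14\right) + S\right)^{2} = \left(4 \left(-14\right) + 1\right)^{2} = \left(-56 + 1\right)^{2} = \left(-55\right)^{2} = 3025$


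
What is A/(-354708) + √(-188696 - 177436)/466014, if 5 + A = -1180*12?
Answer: 14165/354708 + I*√91533/233007 ≈ 0.039934 + 0.0012984*I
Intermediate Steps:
A = -14165 (A = -5 - 1180*12 = -5 - 14160 = -14165)
A/(-354708) + √(-188696 - 177436)/466014 = -14165/(-354708) + √(-188696 - 177436)/466014 = -14165*(-1/354708) + √(-366132)*(1/466014) = 14165/354708 + (2*I*√91533)*(1/466014) = 14165/354708 + I*√91533/233007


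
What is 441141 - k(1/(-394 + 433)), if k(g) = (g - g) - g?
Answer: 17204500/39 ≈ 4.4114e+5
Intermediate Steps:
k(g) = -g (k(g) = 0 - g = -g)
441141 - k(1/(-394 + 433)) = 441141 - (-1)/(-394 + 433) = 441141 - (-1)/39 = 441141 - 1*(-1/39) = 441141 + 1/39 = 17204500/39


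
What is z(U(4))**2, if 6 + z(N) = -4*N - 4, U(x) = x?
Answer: 676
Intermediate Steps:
z(N) = -10 - 4*N (z(N) = -6 + (-4*N - 4) = -6 + (-4 - 4*N) = -10 - 4*N)
z(U(4))**2 = (-10 - 4*4)**2 = (-10 - 16)**2 = (-26)**2 = 676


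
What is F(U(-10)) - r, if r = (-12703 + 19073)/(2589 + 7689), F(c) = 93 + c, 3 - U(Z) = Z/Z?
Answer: 485020/5139 ≈ 94.380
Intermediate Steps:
U(Z) = 2 (U(Z) = 3 - Z/Z = 3 - 1*1 = 3 - 1 = 2)
r = 3185/5139 (r = 6370/10278 = 6370*(1/10278) = 3185/5139 ≈ 0.61977)
F(U(-10)) - r = (93 + 2) - 1*3185/5139 = 95 - 3185/5139 = 485020/5139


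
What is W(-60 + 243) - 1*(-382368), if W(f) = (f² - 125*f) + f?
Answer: 393165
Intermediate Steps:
W(f) = f² - 124*f
W(-60 + 243) - 1*(-382368) = (-60 + 243)*(-124 + (-60 + 243)) - 1*(-382368) = 183*(-124 + 183) + 382368 = 183*59 + 382368 = 10797 + 382368 = 393165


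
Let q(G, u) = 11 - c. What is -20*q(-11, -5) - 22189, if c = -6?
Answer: -22529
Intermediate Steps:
q(G, u) = 17 (q(G, u) = 11 - 1*(-6) = 11 + 6 = 17)
-20*q(-11, -5) - 22189 = -20*17 - 22189 = -340 - 22189 = -22529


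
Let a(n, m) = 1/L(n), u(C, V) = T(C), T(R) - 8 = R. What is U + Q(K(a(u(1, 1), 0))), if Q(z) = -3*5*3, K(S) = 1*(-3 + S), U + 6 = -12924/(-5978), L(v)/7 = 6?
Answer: -145977/2989 ≈ -48.838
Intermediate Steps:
T(R) = 8 + R
L(v) = 42 (L(v) = 7*6 = 42)
u(C, V) = 8 + C
U = -11472/2989 (U = -6 - 12924/(-5978) = -6 - 12924*(-1/5978) = -6 + 6462/2989 = -11472/2989 ≈ -3.8381)
a(n, m) = 1/42
K(S) = -3 + S
Q(z) = -45 (Q(z) = -15*3 = -45)
U + Q(K(a(u(1, 1), 0))) = -11472/2989 - 45 = -145977/2989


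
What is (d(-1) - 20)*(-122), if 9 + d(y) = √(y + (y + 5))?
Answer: 3538 - 122*√3 ≈ 3326.7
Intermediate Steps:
d(y) = -9 + √(5 + 2*y) (d(y) = -9 + √(y + (y + 5)) = -9 + √(y + (5 + y)) = -9 + √(5 + 2*y))
(d(-1) - 20)*(-122) = ((-9 + √(5 + 2*(-1))) - 20)*(-122) = ((-9 + √(5 - 2)) - 20)*(-122) = ((-9 + √3) - 20)*(-122) = (-29 + √3)*(-122) = 3538 - 122*√3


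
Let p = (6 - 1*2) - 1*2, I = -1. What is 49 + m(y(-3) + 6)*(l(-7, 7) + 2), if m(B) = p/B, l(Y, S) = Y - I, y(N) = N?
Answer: 139/3 ≈ 46.333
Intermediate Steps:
p = 2 (p = (6 - 2) - 2 = 4 - 2 = 2)
l(Y, S) = 1 + Y (l(Y, S) = Y - 1*(-1) = Y + 1 = 1 + Y)
m(B) = 2/B
49 + m(y(-3) + 6)*(l(-7, 7) + 2) = 49 + (2/(-3 + 6))*((1 - 7) + 2) = 49 + (2/3)*(-6 + 2) = 49 + (2*(⅓))*(-4) = 49 + (⅔)*(-4) = 49 - 8/3 = 139/3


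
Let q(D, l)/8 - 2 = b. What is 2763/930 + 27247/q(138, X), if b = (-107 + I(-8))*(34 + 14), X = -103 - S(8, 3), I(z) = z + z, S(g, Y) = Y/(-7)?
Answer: 17519683/7318480 ≈ 2.3939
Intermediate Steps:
S(g, Y) = -Y/7 (S(g, Y) = Y*(-1/7) = -Y/7)
I(z) = 2*z
X = -718/7 (X = -103 - (-1)*3/7 = -103 - 1*(-3/7) = -103 + 3/7 = -718/7 ≈ -102.57)
b = -5904 (b = (-107 + 2*(-8))*(34 + 14) = (-107 - 16)*48 = -123*48 = -5904)
q(D, l) = -47216 (q(D, l) = 16 + 8*(-5904) = 16 - 47232 = -47216)
2763/930 + 27247/q(138, X) = 2763/930 + 27247/(-47216) = 2763*(1/930) + 27247*(-1/47216) = 921/310 - 27247/47216 = 17519683/7318480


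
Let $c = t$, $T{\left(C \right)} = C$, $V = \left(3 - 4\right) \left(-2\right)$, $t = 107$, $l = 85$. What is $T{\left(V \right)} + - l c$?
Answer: $-9093$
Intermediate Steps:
$V = 2$ ($V = \left(-1\right) \left(-2\right) = 2$)
$c = 107$
$T{\left(V \right)} + - l c = 2 + \left(-1\right) 85 \cdot 107 = 2 - 9095 = -9093$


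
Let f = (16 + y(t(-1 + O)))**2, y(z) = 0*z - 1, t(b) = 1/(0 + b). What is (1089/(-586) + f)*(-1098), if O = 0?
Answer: -71787789/293 ≈ -2.4501e+5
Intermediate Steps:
t(b) = 1/b
y(z) = -1 (y(z) = 0 - 1 = -1)
f = 225 (f = (16 - 1)**2 = 15**2 = 225)
(1089/(-586) + f)*(-1098) = (1089/(-586) + 225)*(-1098) = (1089*(-1/586) + 225)*(-1098) = (-1089/586 + 225)*(-1098) = (130761/586)*(-1098) = -71787789/293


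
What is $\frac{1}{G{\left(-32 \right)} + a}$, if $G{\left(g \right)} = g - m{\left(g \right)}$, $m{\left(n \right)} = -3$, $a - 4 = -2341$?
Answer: $- \frac{1}{2366} \approx -0.00042265$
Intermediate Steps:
$a = -2337$ ($a = 4 - 2341 = -2337$)
$G{\left(g \right)} = 3 + g$ ($G{\left(g \right)} = g - -3 = g + 3 = 3 + g$)
$\frac{1}{G{\left(-32 \right)} + a} = \frac{1}{\left(3 - 32\right) - 2337} = \frac{1}{-29 - 2337} = \frac{1}{-2366} = - \frac{1}{2366}$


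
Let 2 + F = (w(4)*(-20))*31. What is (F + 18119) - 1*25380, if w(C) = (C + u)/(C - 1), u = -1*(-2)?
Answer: -8503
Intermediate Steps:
u = 2
w(C) = (2 + C)/(-1 + C) (w(C) = (C + 2)/(C - 1) = (2 + C)/(-1 + C))
F = -1242 (F = -2 + (((2 + 4)/(-1 + 4))*(-20))*31 = -2 + ((6/3)*(-20))*31 = -2 + (((⅓)*6)*(-20))*31 = -2 + (2*(-20))*31 = -2 - 40*31 = -2 - 1240 = -1242)
(F + 18119) - 1*25380 = (-1242 + 18119) - 1*25380 = 16877 - 25380 = -8503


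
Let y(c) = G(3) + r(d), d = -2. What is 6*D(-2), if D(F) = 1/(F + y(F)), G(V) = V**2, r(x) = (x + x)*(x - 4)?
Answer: 6/31 ≈ 0.19355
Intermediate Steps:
r(x) = 2*x*(-4 + x) (r(x) = (2*x)*(-4 + x) = 2*x*(-4 + x))
y(c) = 33 (y(c) = 3**2 + 2*(-2)*(-4 - 2) = 9 + 2*(-2)*(-6) = 9 + 24 = 33)
D(F) = 1/(33 + F) (D(F) = 1/(F + 33) = 1/(33 + F))
6*D(-2) = 6/(33 - 2) = 6/31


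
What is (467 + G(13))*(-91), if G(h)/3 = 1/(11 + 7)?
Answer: -255073/6 ≈ -42512.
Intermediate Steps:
G(h) = ⅙ (G(h) = 3/(11 + 7) = 3/18 = 3*(1/18) = ⅙)
(467 + G(13))*(-91) = (467 + ⅙)*(-91) = (2803/6)*(-91) = -255073/6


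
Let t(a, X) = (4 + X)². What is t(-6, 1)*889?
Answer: 22225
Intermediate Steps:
t(-6, 1)*889 = (4 + 1)²*889 = 5²*889 = 25*889 = 22225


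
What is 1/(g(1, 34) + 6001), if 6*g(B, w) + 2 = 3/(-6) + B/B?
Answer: 4/24003 ≈ 0.00016665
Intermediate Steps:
g(B, w) = -1/4 (g(B, w) = -1/3 + (3/(-6) + B/B)/6 = -1/3 + (3*(-1/6) + 1)/6 = -1/3 + (-1/2 + 1)/6 = -1/3 + (1/6)*(1/2) = -1/3 + 1/12 = -1/4)
1/(g(1, 34) + 6001) = 1/(-1/4 + 6001) = 1/(24003/4) = 4/24003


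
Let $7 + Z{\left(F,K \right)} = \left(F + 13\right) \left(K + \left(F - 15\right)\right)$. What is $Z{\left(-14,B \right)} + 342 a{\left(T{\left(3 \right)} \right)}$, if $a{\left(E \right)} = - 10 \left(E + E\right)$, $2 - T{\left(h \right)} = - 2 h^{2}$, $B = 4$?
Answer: $-136782$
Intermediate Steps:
$T{\left(h \right)} = 2 + 2 h^{2}$ ($T{\left(h \right)} = 2 - - 2 h^{2} = 2 + 2 h^{2}$)
$Z{\left(F,K \right)} = -7 + \left(13 + F\right) \left(-15 + F + K\right)$ ($Z{\left(F,K \right)} = -7 + \left(F + 13\right) \left(K + \left(F - 15\right)\right) = -7 + \left(13 + F\right) \left(K + \left(-15 + F\right)\right) = -7 + \left(13 + F\right) \left(-15 + F + K\right)$)
$a{\left(E \right)} = - 20 E$ ($a{\left(E \right)} = - 10 \cdot 2 E = - 20 E$)
$Z{\left(-14,B \right)} + 342 a{\left(T{\left(3 \right)} \right)} = \left(-202 + \left(-14\right)^{2} - -28 + 13 \cdot 4 - 56\right) + 342 \left(- 20 \left(2 + 2 \cdot 3^{2}\right)\right) = \left(-202 + 196 + 28 + 52 - 56\right) + 342 \left(- 20 \left(2 + 2 \cdot 9\right)\right) = 18 + 342 \left(- 20 \left(2 + 18\right)\right) = 18 + 342 \left(\left(-20\right) 20\right) = 18 + 342 \left(-400\right) = 18 - 136800 = -136782$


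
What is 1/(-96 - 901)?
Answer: -1/997 ≈ -0.0010030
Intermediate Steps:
1/(-96 - 901) = 1/(-997) = -1/997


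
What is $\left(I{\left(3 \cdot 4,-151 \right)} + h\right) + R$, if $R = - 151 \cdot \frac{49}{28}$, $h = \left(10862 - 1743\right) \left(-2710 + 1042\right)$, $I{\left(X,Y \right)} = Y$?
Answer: $- \frac{60843629}{4} \approx -1.5211 \cdot 10^{7}$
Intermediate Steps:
$h = -15210492$ ($h = 9119 \left(-1668\right) = -15210492$)
$R = - \frac{1057}{4}$ ($R = - 151 \cdot 49 \cdot \frac{1}{28} = \left(-151\right) \frac{7}{4} = - \frac{1057}{4} \approx -264.25$)
$\left(I{\left(3 \cdot 4,-151 \right)} + h\right) + R = \left(-151 - 15210492\right) - \frac{1057}{4} = -15210643 - \frac{1057}{4} = - \frac{60843629}{4}$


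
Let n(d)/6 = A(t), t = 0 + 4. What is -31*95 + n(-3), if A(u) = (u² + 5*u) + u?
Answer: -2705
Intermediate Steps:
t = 4
A(u) = u² + 6*u
n(d) = 240 (n(d) = 6*(4*(6 + 4)) = 6*(4*10) = 6*40 = 240)
-31*95 + n(-3) = -31*95 + 240 = -2945 + 240 = -2705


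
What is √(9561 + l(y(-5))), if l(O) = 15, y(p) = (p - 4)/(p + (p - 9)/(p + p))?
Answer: 6*√266 ≈ 97.857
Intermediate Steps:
y(p) = (-4 + p)/(p + (-9 + p)/(2*p)) (y(p) = (-4 + p)/(p + (-9 + p)/((2*p))) = (-4 + p)/(p + (-9 + p)*(1/(2*p))) = (-4 + p)/(p + (-9 + p)/(2*p)))
√(9561 + l(y(-5))) = √(9561 + 15) = √9576 = 6*√266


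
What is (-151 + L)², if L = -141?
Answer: 85264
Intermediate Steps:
(-151 + L)² = (-151 - 141)² = (-292)² = 85264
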